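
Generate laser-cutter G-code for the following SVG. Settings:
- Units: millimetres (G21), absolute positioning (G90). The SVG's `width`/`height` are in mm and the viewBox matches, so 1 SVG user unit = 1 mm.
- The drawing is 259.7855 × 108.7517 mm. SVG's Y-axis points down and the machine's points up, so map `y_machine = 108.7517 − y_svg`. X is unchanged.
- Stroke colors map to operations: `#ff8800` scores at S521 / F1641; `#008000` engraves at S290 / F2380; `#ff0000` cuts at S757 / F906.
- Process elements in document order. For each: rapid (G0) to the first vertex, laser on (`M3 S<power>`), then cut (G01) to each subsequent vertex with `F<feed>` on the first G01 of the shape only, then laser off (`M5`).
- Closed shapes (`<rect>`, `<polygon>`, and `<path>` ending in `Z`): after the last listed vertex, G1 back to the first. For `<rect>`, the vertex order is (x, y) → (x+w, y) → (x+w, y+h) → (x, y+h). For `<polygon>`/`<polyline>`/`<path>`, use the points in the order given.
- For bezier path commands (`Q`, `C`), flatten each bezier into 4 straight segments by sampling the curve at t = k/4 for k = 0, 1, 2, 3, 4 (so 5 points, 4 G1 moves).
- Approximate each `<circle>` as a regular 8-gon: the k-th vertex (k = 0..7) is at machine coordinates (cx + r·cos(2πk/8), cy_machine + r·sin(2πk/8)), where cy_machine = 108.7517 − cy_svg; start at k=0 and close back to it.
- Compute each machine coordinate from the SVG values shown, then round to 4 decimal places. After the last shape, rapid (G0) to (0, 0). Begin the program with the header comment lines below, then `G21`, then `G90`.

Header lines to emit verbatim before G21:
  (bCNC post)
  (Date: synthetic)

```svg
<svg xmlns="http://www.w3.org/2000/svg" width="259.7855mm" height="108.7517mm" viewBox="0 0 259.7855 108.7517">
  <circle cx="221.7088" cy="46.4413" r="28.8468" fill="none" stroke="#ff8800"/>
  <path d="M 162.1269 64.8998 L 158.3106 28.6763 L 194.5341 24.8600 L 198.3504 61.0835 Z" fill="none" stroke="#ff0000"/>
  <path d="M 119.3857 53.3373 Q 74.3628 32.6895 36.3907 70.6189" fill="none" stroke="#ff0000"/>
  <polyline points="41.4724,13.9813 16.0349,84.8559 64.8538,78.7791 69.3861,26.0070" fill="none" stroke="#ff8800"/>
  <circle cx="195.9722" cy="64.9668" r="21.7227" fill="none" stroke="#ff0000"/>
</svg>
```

(bCNC post)
(Date: synthetic)
G21
G90
G0 X250.5556 Y62.3104
M3 S521
G01 X242.1066 Y82.7082 F1641
G01 X221.7088 Y91.1572
G01 X201.3110 Y82.7082
G01 X192.8620 Y62.3104
G01 X201.3110 Y41.9126
G01 X221.7088 Y33.4636
G01 X242.1066 Y41.9126
G01 X250.5556 Y62.3104
M5
G0 X162.1269 Y43.8519
M3 S757
G01 X158.3106 Y80.0754 F906
G01 X194.5341 Y83.8917
G01 X198.3504 Y47.6682
G01 X162.1269 Y43.8519
M5
G0 X119.3857 Y55.4144
M3 S757
G01 X97.3149 Y62.0772 F906
G01 X76.1255 Y61.4179
G01 X55.8174 Y53.4364
G01 X36.3907 Y38.1328
M5
G0 X41.4724 Y94.7704
M3 S521
G01 X16.0349 Y23.8958 F1641
G01 X64.8538 Y29.9726
G01 X69.3861 Y82.7447
M5
G0 X217.6949 Y43.7849
M3 S757
G01 X211.3325 Y59.1452 F906
G01 X195.9722 Y65.5076
G01 X180.6119 Y59.1452
G01 X174.2495 Y43.7849
G01 X180.6119 Y28.4246
G01 X195.9722 Y22.0622
G01 X211.3325 Y28.4246
G01 X217.6949 Y43.7849
M5
G0 X0.0000 Y0.0000

1 u = 1 mm; y_m = 108.7517 − y.

[1] `<circle>` circle, #ff8800→score S521 F1641: (250.5556,62.3104) → (242.1066,82.7082) → (221.7088,91.1572) → (201.3110,82.7082) → (192.8620,62.3104) → (201.3110,41.9126) → (221.7088,33.4636) → (242.1066,41.9126) → (250.5556,62.3104) (closed)

[2] `<path>` regular polygon, #ff0000→cut S757 F906: (162.1269,43.8519) → (158.3106,80.0754) → (194.5341,83.8917) → (198.3504,47.6682) → (162.1269,43.8519) (closed)

[3] `<path>` quadratic bezier, #ff0000→cut S757 F906: (119.3857,55.4144) → (97.3149,62.0772) → (76.1255,61.4179) → (55.8174,53.4364) → (36.3907,38.1328)

[4] `<polyline>` open polyline, #ff8800→score S521 F1641: (41.4724,94.7704) → (16.0349,23.8958) → (64.8538,29.9726) → (69.3861,82.7447)

[5] `<circle>` circle, #ff0000→cut S757 F906: (217.6949,43.7849) → (211.3325,59.1452) → (195.9722,65.5076) → (180.6119,59.1452) → (174.2495,43.7849) → (180.6119,28.4246) → (195.9722,22.0622) → (211.3325,28.4246) → (217.6949,43.7849) (closed)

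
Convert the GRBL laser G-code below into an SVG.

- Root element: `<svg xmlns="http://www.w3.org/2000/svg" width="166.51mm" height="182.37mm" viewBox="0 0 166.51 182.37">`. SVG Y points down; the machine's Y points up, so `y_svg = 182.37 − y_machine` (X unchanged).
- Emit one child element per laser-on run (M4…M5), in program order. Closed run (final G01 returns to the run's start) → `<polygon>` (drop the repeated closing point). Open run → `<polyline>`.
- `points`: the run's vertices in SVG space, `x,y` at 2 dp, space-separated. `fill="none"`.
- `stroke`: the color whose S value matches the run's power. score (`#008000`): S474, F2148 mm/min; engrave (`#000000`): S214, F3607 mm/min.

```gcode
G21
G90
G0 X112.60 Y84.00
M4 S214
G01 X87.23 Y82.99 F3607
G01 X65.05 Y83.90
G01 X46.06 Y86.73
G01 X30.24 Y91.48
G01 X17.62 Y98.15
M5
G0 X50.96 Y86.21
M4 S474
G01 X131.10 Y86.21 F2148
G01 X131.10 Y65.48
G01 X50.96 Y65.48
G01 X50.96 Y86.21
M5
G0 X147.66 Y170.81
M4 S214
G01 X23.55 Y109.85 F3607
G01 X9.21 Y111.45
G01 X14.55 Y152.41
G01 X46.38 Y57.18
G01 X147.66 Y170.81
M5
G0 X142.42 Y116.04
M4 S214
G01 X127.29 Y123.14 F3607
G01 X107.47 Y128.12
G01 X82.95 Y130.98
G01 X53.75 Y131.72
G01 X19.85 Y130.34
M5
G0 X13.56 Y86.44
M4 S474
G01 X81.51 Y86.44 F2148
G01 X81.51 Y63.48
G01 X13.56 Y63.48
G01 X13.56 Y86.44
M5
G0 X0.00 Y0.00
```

Machine Y-up, SVG Y-down with viewBox height 182.37, so y_svg = 182.37 − y_machine; X carries over.

Run 1: power S214 maps to stroke `#000000` (engrave). The run is open, so emit a `<polyline>` with points (Y-flipped): 112.60,98.37 87.23,99.38 65.05,98.47 46.06,95.64 30.24,90.89 17.62,84.22.

Run 2: S474 ⇒ score layer `#008000`. The run returns to its start, so emit a `<polygon>` with points (Y-flipped): 50.96,96.16 131.10,96.16 131.10,116.89 50.96,116.89.

Run 3: the run's S214 means `#000000` (engrave). The run returns to its start, so emit a `<polygon>` with points (Y-flipped): 147.66,11.56 23.55,72.52 9.21,70.92 14.55,29.96 46.38,125.19.

Run 4: S214 ⇒ engrave layer `#000000`. The run is open, so emit a `<polyline>` with points (Y-flipped): 142.42,66.33 127.29,59.23 107.47,54.25 82.95,51.39 53.75,50.65 19.85,52.03.

Run 5: S474 ⇒ score layer `#008000`. The run returns to its start, so emit a `<polygon>` with points (Y-flipped): 13.56,95.93 81.51,95.93 81.51,118.89 13.56,118.89.

<svg xmlns="http://www.w3.org/2000/svg" width="166.51mm" height="182.37mm" viewBox="0 0 166.51 182.37">
  <polyline points="112.60,98.37 87.23,99.38 65.05,98.47 46.06,95.64 30.24,90.89 17.62,84.22" fill="none" stroke="#000000"/>
  <polygon points="50.96,96.16 131.10,96.16 131.10,116.89 50.96,116.89" fill="none" stroke="#008000"/>
  <polygon points="147.66,11.56 23.55,72.52 9.21,70.92 14.55,29.96 46.38,125.19" fill="none" stroke="#000000"/>
  <polyline points="142.42,66.33 127.29,59.23 107.47,54.25 82.95,51.39 53.75,50.65 19.85,52.03" fill="none" stroke="#000000"/>
  <polygon points="13.56,95.93 81.51,95.93 81.51,118.89 13.56,118.89" fill="none" stroke="#008000"/>
</svg>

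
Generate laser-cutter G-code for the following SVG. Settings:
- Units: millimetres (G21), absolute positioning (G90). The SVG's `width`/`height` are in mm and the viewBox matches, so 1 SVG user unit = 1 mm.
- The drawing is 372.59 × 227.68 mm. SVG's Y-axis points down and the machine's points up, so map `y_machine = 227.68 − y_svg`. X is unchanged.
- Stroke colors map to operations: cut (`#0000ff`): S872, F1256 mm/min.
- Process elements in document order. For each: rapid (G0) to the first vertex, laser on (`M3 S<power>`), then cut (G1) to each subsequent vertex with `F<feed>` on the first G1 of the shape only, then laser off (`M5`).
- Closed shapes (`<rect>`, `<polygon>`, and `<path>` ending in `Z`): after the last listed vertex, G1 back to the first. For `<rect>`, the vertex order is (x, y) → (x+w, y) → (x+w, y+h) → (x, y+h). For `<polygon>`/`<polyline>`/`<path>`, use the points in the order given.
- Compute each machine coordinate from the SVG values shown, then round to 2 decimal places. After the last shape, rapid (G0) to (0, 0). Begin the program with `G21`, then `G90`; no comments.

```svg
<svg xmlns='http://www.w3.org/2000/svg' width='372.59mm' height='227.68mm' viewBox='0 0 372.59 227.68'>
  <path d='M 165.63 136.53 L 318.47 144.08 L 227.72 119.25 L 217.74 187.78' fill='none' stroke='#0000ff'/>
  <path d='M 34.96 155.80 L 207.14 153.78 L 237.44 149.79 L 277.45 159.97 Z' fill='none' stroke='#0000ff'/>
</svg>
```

G21
G90
G0 X165.63 Y91.15
M3 S872
G1 X318.47 Y83.60 F1256
G1 X227.72 Y108.43
G1 X217.74 Y39.90
M5
G0 X34.96 Y71.88
M3 S872
G1 X207.14 Y73.90 F1256
G1 X237.44 Y77.89
G1 X277.45 Y67.71
G1 X34.96 Y71.88
M5
G0 X0.00 Y0.00

Since the viewBox matches the mm dimensions, user units are millimetres directly. The only transform is the Y-flip y_m = 227.68 − y_svg.

Shape 1 is a open polyline drawn with `<path>`. Its stroke #0000ff means cut at S872, F1256. After flipping Y the toolpath is (165.63,91.15) → (318.47,83.60) → (227.72,108.43) → (217.74,39.90).

Shape 2 is a closed polygon drawn with `<path>`. Its stroke #0000ff means cut at S872, F1256. After flipping Y the toolpath is (34.96,71.88) → (207.14,73.90) → (237.44,77.89) → (277.45,67.71) → (34.96,71.88), returning to the start.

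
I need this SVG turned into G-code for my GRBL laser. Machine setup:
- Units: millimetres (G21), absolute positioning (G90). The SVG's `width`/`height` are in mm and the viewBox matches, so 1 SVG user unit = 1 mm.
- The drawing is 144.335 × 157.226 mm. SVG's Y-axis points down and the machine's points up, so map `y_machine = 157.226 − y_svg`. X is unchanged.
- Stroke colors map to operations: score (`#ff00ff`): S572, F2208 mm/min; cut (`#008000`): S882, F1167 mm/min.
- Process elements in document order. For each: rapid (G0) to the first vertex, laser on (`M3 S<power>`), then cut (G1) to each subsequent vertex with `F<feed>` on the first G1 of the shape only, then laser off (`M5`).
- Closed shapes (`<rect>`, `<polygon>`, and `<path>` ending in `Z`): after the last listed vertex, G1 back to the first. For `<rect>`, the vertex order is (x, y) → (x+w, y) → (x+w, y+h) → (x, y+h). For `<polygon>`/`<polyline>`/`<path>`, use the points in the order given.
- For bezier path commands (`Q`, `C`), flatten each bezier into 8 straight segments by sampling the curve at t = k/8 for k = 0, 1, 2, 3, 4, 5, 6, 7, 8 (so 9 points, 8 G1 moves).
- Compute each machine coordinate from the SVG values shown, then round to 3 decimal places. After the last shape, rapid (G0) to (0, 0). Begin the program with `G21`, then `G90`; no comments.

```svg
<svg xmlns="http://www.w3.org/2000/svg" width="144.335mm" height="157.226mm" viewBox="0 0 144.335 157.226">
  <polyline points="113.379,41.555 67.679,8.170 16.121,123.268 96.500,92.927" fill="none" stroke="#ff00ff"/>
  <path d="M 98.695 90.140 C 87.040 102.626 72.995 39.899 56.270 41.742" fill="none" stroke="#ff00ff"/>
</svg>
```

G21
G90
G0 X113.379 Y115.671
M3 S572
G1 X67.679 Y149.056 F2208
G1 X16.121 Y33.958
G1 X96.500 Y64.299
M5
G0 X98.695 Y67.086
M3 S572
G1 X94.212 Y65.656 F2208
G1 X89.501 Y69.640
G1 X84.560 Y77.398
G1 X79.384 Y87.294
G1 X73.970 Y97.688
G1 X68.316 Y106.943
G1 X62.417 Y113.421
G1 X56.270 Y115.484
M5
G0 X0.000 Y0.000

Since the viewBox matches the mm dimensions, user units are millimetres directly. The only transform is the Y-flip y_m = 157.226 − y_svg.

Shape 1 is a open polyline drawn with `<polyline>`. Its stroke #ff00ff means score at S572, F2208. After flipping Y the toolpath is (113.379,115.671) → (67.679,149.056) → (16.121,33.958) → (96.500,64.299).

Shape 2 is a cubic bezier drawn with `<path>`. Its stroke #ff00ff means score at S572, F2208. After flipping Y the toolpath is (98.695,67.086) → (94.212,65.656) → (89.501,69.640) → (84.560,77.398) → (79.384,87.294) → (73.970,97.688) → (68.316,106.943) → (62.417,113.421) → (56.270,115.484).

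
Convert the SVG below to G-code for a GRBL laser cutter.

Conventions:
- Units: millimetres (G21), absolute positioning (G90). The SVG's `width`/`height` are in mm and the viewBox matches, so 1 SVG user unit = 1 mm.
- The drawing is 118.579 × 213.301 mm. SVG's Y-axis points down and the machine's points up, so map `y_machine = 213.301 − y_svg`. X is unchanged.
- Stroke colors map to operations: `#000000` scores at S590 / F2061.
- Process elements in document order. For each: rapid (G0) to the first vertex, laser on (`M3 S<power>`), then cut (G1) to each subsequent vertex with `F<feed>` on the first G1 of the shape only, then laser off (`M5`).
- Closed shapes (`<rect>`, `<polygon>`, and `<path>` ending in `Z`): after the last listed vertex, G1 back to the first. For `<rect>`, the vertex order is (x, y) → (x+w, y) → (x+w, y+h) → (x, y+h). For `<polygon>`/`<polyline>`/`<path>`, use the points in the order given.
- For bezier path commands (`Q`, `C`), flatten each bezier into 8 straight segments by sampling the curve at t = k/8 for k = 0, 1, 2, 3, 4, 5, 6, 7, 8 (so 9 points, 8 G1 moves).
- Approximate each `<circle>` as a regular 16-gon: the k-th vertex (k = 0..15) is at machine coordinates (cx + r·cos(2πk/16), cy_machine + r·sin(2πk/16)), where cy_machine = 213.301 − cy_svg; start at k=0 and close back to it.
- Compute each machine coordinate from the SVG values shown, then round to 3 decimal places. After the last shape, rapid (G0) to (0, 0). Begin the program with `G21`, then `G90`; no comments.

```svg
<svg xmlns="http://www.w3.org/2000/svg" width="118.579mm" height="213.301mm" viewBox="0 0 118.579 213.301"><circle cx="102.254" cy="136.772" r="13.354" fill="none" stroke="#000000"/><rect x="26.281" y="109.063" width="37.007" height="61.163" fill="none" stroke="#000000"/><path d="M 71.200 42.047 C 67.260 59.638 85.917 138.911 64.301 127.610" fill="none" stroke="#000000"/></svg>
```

G21
G90
G0 X115.608 Y76.529
M3 S590
G1 X114.591 Y81.639 F2061
G1 X111.697 Y85.972
G1 X107.364 Y88.866
G1 X102.254 Y89.883
G1 X97.144 Y88.866
G1 X92.811 Y85.972
G1 X89.917 Y81.639
G1 X88.900 Y76.529
G1 X89.917 Y71.419
G1 X92.811 Y67.086
G1 X97.144 Y64.192
G1 X102.254 Y63.175
G1 X107.364 Y64.192
G1 X111.697 Y67.086
G1 X114.591 Y71.419
G1 X115.608 Y76.529
M5
G0 X26.281 Y104.238
M3 S590
G1 X63.288 Y104.238 F2061
G1 X63.288 Y43.075
G1 X26.281 Y43.075
G1 X26.281 Y104.238
M5
G0 X71.200 Y171.254
M3 S590
G1 X70.659 Y162.063 F2061
G1 X71.500 Y148.874
G1 X72.985 Y133.471
G1 X74.379 Y117.638
G1 X74.944 Y103.159
G1 X73.944 Y91.819
G1 X70.642 Y85.401
G1 X64.301 Y85.691
M5
G0 X0.000 Y0.000

Since the viewBox matches the mm dimensions, user units are millimetres directly. The only transform is the Y-flip y_m = 213.301 − y_svg.

Shape 1 is a circle drawn with `<circle>`. Its stroke #000000 means score at S590, F2061. After flipping Y the toolpath is (115.608,76.529) → (114.591,81.639) → (111.697,85.972) → (107.364,88.866) → (102.254,89.883) → (97.144,88.866) → (92.811,85.972) → (89.917,81.639) → (88.900,76.529) → (89.917,71.419) → (92.811,67.086) → (97.144,64.192) → (102.254,63.175) → (107.364,64.192) → (111.697,67.086) → (114.591,71.419) → (115.608,76.529), returning to the start.

Shape 2 is a rectangle drawn with `<rect>`. Its stroke #000000 means score at S590, F2061. After flipping Y the toolpath is (26.281,104.238) → (63.288,104.238) → (63.288,43.075) → (26.281,43.075) → (26.281,104.238), returning to the start.

Shape 3 is a cubic bezier drawn with `<path>`. Its stroke #000000 means score at S590, F2061. After flipping Y the toolpath is (71.200,171.254) → (70.659,162.063) → (71.500,148.874) → (72.985,133.471) → (74.379,117.638) → (74.944,103.159) → (73.944,91.819) → (70.642,85.401) → (64.301,85.691).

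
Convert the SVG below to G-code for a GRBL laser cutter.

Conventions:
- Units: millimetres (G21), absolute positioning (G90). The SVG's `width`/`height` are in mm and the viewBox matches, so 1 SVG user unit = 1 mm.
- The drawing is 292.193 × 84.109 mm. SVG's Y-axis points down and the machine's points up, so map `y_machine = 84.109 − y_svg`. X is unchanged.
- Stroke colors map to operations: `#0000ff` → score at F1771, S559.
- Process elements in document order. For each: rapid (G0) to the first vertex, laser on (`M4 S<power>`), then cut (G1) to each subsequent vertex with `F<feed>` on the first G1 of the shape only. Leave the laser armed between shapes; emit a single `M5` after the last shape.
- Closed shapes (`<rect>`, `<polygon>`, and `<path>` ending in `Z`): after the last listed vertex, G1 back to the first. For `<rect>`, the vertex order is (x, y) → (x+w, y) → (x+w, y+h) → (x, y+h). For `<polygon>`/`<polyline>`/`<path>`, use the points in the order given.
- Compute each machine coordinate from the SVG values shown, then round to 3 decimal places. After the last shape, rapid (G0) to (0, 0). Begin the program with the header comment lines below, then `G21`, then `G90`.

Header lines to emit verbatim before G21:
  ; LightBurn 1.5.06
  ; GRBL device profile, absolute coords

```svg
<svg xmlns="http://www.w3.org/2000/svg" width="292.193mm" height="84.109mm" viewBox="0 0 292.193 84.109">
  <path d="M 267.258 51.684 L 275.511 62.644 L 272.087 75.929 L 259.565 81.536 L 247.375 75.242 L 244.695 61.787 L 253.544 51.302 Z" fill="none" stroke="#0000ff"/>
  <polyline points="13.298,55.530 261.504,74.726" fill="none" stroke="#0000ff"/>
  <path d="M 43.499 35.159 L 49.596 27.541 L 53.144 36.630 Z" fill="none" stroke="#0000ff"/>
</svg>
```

; LightBurn 1.5.06
; GRBL device profile, absolute coords
G21
G90
G0 X267.258 Y32.425
M4 S559
G1 X275.511 Y21.465 F1771
G1 X272.087 Y8.180
G1 X259.565 Y2.573
G1 X247.375 Y8.867
G1 X244.695 Y22.322
G1 X253.544 Y32.807
G1 X267.258 Y32.425
G0 X13.298 Y28.579
M4 S559
G1 X261.504 Y9.383 F1771
G0 X43.499 Y48.950
M4 S559
G1 X49.596 Y56.568 F1771
G1 X53.144 Y47.479
G1 X43.499 Y48.950
M5
G0 X0.000 Y0.000

1 u = 1 mm; y_m = 84.109 − y.

[1] `<path>` regular polygon, #0000ff→score S559 F1771: (267.258,32.425) → (275.511,21.465) → (272.087,8.180) → (259.565,2.573) → (247.375,8.867) → (244.695,22.322) → (253.544,32.807) → (267.258,32.425) (closed)

[2] `<polyline>` line segment, #0000ff→score S559 F1771: (13.298,28.579) → (261.504,9.383)

[3] `<path>` regular polygon, #0000ff→score S559 F1771: (43.499,48.950) → (49.596,56.568) → (53.144,47.479) → (43.499,48.950) (closed)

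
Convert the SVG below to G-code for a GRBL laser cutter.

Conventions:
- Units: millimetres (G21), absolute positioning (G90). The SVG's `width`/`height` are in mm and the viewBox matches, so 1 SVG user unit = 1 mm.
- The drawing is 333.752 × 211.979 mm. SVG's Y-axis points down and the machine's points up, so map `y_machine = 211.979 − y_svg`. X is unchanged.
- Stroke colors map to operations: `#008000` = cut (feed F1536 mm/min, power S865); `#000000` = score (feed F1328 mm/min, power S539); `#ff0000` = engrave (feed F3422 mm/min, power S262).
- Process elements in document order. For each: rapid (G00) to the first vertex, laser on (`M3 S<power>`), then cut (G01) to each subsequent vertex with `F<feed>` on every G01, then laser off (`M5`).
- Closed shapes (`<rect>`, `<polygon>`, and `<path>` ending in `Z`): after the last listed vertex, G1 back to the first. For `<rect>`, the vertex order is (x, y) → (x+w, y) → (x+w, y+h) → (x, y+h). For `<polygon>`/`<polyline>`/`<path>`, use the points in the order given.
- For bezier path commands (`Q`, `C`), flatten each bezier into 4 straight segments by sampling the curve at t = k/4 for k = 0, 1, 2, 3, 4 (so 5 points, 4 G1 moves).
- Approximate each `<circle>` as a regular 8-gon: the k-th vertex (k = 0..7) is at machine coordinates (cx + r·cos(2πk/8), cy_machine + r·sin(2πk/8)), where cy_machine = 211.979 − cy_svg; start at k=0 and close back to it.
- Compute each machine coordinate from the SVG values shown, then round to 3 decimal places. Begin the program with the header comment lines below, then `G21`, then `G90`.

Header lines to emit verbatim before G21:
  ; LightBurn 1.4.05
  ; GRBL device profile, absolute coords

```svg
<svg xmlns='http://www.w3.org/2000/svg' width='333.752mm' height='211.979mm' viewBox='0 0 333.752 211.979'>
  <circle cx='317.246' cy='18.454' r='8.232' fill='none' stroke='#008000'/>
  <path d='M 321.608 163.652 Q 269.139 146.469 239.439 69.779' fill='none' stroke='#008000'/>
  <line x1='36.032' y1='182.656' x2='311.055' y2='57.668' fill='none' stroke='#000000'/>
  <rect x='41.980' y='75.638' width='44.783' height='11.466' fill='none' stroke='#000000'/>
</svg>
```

Since the viewBox matches the mm dimensions, user units are millimetres directly. The only transform is the Y-flip y_m = 211.979 − y_svg.

Shape 1 is a circle drawn with `<circle>`. Its stroke #008000 means cut at S865, F1536. After flipping Y the toolpath is (325.478,193.525) → (323.067,199.346) → (317.246,201.757) → (311.425,199.346) → (309.014,193.525) → (311.425,187.704) → (317.246,185.293) → (323.067,187.704) → (325.478,193.525), returning to the start.

Shape 2 is a quadratic bezier drawn with `<path>`. Its stroke #008000 means cut at S865, F1536. After flipping Y the toolpath is (321.608,48.327) → (296.797,60.638) → (274.831,80.387) → (255.712,107.574) → (239.439,142.200).

Shape 3 is a line segment drawn with `<line>`. Its stroke #000000 means score at S539, F1328. After flipping Y the toolpath is (36.032,29.323) → (311.055,154.311).

Shape 4 is a rectangle drawn with `<rect>`. Its stroke #000000 means score at S539, F1328. After flipping Y the toolpath is (41.980,136.341) → (86.763,136.341) → (86.763,124.875) → (41.980,124.875) → (41.980,136.341), returning to the start.

; LightBurn 1.4.05
; GRBL device profile, absolute coords
G21
G90
G00 X325.478 Y193.525
M3 S865
G01 X323.067 Y199.346 F1536
G01 X317.246 Y201.757 F1536
G01 X311.425 Y199.346 F1536
G01 X309.014 Y193.525 F1536
G01 X311.425 Y187.704 F1536
G01 X317.246 Y185.293 F1536
G01 X323.067 Y187.704 F1536
G01 X325.478 Y193.525 F1536
M5
G00 X321.608 Y48.327
M3 S865
G01 X296.797 Y60.638 F1536
G01 X274.831 Y80.387 F1536
G01 X255.712 Y107.574 F1536
G01 X239.439 Y142.200 F1536
M5
G00 X36.032 Y29.323
M3 S539
G01 X311.055 Y154.311 F1328
M5
G00 X41.980 Y136.341
M3 S539
G01 X86.763 Y136.341 F1328
G01 X86.763 Y124.875 F1328
G01 X41.980 Y124.875 F1328
G01 X41.980 Y136.341 F1328
M5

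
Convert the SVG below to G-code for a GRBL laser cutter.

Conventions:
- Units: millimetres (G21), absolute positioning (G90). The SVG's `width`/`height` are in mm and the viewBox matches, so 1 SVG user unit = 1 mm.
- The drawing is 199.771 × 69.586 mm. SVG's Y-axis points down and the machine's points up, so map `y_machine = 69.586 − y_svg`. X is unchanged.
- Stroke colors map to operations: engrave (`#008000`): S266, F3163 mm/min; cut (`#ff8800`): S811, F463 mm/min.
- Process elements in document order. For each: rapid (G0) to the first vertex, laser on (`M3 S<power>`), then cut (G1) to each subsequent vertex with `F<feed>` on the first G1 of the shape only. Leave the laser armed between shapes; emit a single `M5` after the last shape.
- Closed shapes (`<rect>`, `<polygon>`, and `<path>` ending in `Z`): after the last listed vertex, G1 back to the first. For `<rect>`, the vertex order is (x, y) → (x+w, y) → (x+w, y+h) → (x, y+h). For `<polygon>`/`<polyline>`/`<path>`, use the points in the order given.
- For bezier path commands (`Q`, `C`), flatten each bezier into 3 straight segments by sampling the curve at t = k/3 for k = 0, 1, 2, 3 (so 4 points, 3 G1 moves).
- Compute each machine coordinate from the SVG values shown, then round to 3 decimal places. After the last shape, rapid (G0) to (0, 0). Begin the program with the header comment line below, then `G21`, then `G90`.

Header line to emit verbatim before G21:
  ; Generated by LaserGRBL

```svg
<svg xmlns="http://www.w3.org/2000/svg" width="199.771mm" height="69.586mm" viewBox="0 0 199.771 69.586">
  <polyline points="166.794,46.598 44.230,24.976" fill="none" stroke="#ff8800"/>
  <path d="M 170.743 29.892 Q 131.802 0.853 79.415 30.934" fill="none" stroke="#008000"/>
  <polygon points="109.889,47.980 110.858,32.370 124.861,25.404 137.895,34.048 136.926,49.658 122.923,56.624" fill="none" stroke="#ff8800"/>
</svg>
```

; Generated by LaserGRBL
G21
G90
G0 X166.794 Y22.988
M3 S811
G1 X44.230 Y44.610 F463
G0 X170.743 Y39.694
M3 S266
G1 X143.288 Y52.484 F3163
G1 X112.846 Y52.137
G1 X79.415 Y38.652
G0 X109.889 Y21.606
M3 S811
G1 X110.858 Y37.216 F463
G1 X124.861 Y44.182
G1 X137.895 Y35.538
G1 X136.926 Y19.928
G1 X122.923 Y12.962
G1 X109.889 Y21.606
M5
G0 X0.000 Y0.000

viewBox `0 0 199.771 69.586` with mm width/height → 1 unit = 1 mm. Flip: y_m = 69.586 − y_svg.

**Shape 1** — `<polyline>` line segment, stroke `#ff8800` → cut (S811, F463). Machine vertices: (166.794,22.988) → (44.230,44.610). Open path.

**Shape 2** — `<path>` quadratic bezier, stroke `#008000` → engrave (S266, F3163). Control points (SVG): P0=(170.743,29.892), P1=(131.802,0.853), P2=(79.415,30.934); sampled at t=k/3. Machine vertices: (170.743,39.694) → (143.288,52.484) → (112.846,52.137) → (79.415,38.652). Open path.

**Shape 3** — `<polygon>` regular polygon, stroke `#ff8800` → cut (S811, F463). Machine vertices: (109.889,21.606) → (110.858,37.216) → (124.861,44.182) → (137.895,35.538) → (136.926,19.928) → (122.923,12.962) → (109.889,21.606). Closed: final G1 returns to the first vertex.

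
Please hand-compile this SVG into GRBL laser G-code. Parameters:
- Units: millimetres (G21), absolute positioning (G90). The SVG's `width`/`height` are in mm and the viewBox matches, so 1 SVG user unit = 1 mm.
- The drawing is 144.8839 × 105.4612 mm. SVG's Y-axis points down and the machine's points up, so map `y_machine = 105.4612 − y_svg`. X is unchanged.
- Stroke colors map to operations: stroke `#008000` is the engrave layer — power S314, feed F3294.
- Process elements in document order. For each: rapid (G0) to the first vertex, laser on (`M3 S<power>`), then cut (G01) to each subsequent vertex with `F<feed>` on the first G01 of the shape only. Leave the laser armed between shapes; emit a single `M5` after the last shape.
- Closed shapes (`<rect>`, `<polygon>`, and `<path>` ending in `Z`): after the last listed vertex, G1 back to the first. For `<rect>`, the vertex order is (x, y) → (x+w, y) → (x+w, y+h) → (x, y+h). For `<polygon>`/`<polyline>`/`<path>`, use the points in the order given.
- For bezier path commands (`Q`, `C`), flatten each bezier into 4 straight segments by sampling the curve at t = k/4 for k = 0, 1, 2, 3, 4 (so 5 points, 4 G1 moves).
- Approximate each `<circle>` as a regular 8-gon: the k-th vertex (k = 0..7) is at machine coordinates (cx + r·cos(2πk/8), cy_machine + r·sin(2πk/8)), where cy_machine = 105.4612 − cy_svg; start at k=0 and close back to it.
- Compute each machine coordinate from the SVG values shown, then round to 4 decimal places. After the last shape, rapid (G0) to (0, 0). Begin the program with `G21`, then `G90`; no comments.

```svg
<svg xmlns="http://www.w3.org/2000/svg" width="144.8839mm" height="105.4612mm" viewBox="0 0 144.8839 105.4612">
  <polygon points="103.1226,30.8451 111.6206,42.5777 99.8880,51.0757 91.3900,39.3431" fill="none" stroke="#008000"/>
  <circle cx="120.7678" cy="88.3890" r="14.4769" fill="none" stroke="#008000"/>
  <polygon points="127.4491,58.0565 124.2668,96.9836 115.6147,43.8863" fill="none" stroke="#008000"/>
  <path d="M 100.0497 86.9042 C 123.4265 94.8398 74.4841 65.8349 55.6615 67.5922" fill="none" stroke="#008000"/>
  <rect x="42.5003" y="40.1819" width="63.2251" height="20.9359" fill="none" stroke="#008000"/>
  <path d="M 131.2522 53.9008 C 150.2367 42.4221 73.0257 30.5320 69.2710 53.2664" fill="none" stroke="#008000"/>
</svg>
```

G21
G90
G0 X103.1226 Y74.6161
M3 S314
G01 X111.6206 Y62.8835 F3294
G01 X99.8880 Y54.3855
G01 X91.3900 Y66.1181
G01 X103.1226 Y74.6161
G0 X135.2447 Y17.0722
M3 S314
G01 X131.0045 Y27.3089 F3294
G01 X120.7678 Y31.5491
G01 X110.5311 Y27.3089
G01 X106.2909 Y17.0722
G01 X110.5311 Y6.8355
G01 X120.7678 Y2.5953
G01 X131.0045 Y6.8355
G01 X135.2447 Y17.0722
G0 X127.4491 Y47.4047
M3 S314
G01 X124.2668 Y8.4776 F3294
G01 X115.6147 Y61.5749
G01 X127.4491 Y47.4047
G0 X100.0497 Y18.5570
M3 S314
G01 X105.6231 Y18.4738 F3294
G01 X93.6804 Y25.8961
G01 X73.8253 Y34.4769
G01 X55.6615 Y37.8690
G0 X42.5003 Y65.2793
M3 S314
G01 X105.7254 Y65.2793 F3294
G01 X105.7254 Y44.3434
G01 X42.5003 Y44.3434
G01 X42.5003 Y65.2793
G0 X131.2522 Y51.5604
M3 S314
G01 X130.1047 Y59.6991 F3294
G01 X108.7888 Y64.7075
G01 X83.2093 Y63.3009
G01 X69.2710 Y52.1948
M5
G0 X0.0000 Y0.0000

Since the viewBox matches the mm dimensions, user units are millimetres directly. The only transform is the Y-flip y_m = 105.4612 − y_svg.

Shape 1 is a regular polygon drawn with `<polygon>`. Its stroke #008000 means engrave at S314, F3294. After flipping Y the toolpath is (103.1226,74.6161) → (111.6206,62.8835) → (99.8880,54.3855) → (91.3900,66.1181) → (103.1226,74.6161), returning to the start.

Shape 2 is a circle drawn with `<circle>`. Its stroke #008000 means engrave at S314, F3294. After flipping Y the toolpath is (135.2447,17.0722) → (131.0045,27.3089) → (120.7678,31.5491) → (110.5311,27.3089) → (106.2909,17.0722) → (110.5311,6.8355) → (120.7678,2.5953) → (131.0045,6.8355) → (135.2447,17.0722), returning to the start.

Shape 3 is a closed polygon drawn with `<polygon>`. Its stroke #008000 means engrave at S314, F3294. After flipping Y the toolpath is (127.4491,47.4047) → (124.2668,8.4776) → (115.6147,61.5749) → (127.4491,47.4047), returning to the start.

Shape 4 is a cubic bezier drawn with `<path>`. Its stroke #008000 means engrave at S314, F3294. After flipping Y the toolpath is (100.0497,18.5570) → (105.6231,18.4738) → (93.6804,25.8961) → (73.8253,34.4769) → (55.6615,37.8690).

Shape 5 is a rectangle drawn with `<rect>`. Its stroke #008000 means engrave at S314, F3294. After flipping Y the toolpath is (42.5003,65.2793) → (105.7254,65.2793) → (105.7254,44.3434) → (42.5003,44.3434) → (42.5003,65.2793), returning to the start.

Shape 6 is a cubic bezier drawn with `<path>`. Its stroke #008000 means engrave at S314, F3294. After flipping Y the toolpath is (131.2522,51.5604) → (130.1047,59.6991) → (108.7888,64.7075) → (83.2093,63.3009) → (69.2710,52.1948).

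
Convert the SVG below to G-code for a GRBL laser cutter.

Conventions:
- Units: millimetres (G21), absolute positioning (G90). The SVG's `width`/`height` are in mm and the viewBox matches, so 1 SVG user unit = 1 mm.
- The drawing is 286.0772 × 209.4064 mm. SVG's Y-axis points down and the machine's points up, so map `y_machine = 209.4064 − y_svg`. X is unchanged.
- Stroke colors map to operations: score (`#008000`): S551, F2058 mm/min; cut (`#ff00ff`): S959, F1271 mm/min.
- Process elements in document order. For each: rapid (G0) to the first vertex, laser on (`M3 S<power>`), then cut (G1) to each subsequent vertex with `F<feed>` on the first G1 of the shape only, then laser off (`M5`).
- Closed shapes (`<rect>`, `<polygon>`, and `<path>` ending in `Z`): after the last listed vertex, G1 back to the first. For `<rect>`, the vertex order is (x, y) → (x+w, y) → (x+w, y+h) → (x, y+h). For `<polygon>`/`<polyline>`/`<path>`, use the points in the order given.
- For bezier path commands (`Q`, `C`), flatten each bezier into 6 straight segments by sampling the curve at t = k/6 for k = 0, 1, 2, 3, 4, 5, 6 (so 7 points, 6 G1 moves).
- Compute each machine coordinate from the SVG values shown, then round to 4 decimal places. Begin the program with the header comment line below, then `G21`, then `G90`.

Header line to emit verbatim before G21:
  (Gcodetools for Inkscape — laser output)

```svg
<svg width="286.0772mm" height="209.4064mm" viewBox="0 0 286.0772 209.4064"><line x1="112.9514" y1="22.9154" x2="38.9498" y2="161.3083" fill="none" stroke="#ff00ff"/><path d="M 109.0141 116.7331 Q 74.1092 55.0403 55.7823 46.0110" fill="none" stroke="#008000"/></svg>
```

1 u = 1 mm; y_m = 209.4064 − y.

[1] `<line>` line segment, #ff00ff→cut S959 F1271: (112.9514,186.4910) → (38.9498,48.0981)

[2] `<path>` quadratic bezier, #008000→score S551 F2058: (109.0141,92.6733) → (97.8396,111.7747) → (87.5862,127.9503) → (78.2537,141.2002) → (69.8422,151.5244) → (62.3518,158.9228) → (55.7823,163.3954)

(Gcodetools for Inkscape — laser output)
G21
G90
G0 X112.9514 Y186.4910
M3 S959
G1 X38.9498 Y48.0981 F1271
M5
G0 X109.0141 Y92.6733
M3 S551
G1 X97.8396 Y111.7747 F2058
G1 X87.5862 Y127.9503
G1 X78.2537 Y141.2002
G1 X69.8422 Y151.5244
G1 X62.3518 Y158.9228
G1 X55.7823 Y163.3954
M5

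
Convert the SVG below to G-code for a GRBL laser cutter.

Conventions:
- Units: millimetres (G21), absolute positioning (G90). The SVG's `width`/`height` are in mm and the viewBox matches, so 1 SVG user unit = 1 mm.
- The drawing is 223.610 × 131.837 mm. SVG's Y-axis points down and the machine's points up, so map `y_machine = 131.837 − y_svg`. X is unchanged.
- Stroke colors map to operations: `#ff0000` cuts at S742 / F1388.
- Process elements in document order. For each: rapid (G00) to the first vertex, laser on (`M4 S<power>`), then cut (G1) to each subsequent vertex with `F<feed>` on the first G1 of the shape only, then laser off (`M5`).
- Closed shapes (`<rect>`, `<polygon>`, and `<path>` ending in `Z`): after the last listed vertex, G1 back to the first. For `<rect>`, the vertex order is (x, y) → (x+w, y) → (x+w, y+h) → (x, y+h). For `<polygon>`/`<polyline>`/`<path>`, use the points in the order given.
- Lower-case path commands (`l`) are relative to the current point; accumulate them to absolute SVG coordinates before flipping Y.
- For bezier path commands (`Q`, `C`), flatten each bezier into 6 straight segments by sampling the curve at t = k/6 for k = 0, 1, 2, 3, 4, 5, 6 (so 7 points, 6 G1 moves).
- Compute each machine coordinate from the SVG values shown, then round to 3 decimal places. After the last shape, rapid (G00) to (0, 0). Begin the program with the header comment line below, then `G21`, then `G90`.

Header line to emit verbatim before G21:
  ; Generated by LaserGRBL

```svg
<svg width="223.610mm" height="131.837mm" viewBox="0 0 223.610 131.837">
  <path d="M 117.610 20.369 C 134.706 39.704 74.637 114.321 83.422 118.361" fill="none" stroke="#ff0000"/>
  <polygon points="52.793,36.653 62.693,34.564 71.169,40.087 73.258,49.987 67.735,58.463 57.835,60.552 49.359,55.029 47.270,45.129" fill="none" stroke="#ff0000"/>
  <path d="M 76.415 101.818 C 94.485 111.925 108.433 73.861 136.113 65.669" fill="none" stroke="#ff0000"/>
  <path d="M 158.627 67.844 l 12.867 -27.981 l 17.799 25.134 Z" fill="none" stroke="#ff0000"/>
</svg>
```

; Generated by LaserGRBL
G21
G90
G00 X117.610 Y111.468
M4 S742
G1 X120.404 Y97.776 F1388
G1 X114.392 Y78.367
G1 X103.633 Y56.736
G1 X92.180 Y36.380
G1 X84.091 Y20.795
G1 X83.422 Y13.476
M5
G00 X52.793 Y95.184
M4 S742
G1 X62.693 Y97.273 F1388
G1 X71.169 Y91.750
G1 X73.258 Y81.850
G1 X67.735 Y73.374
G1 X57.835 Y71.285
G1 X49.359 Y76.808
G1 X47.270 Y86.708
G1 X52.793 Y95.184
M5
G00 X76.415 Y30.019
M4 S742
G1 X85.189 Y28.618 F1388
G1 X93.772 Y33.079
G1 X102.660 Y41.231
G1 X112.349 Y50.909
G1 X123.335 Y59.944
G1 X136.113 Y66.168
M5
G00 X158.627 Y63.993
M4 S742
G1 X171.494 Y91.974 F1388
G1 X189.293 Y66.840
G1 X158.627 Y63.993
M5
G00 X0.000 Y0.000

Since the viewBox matches the mm dimensions, user units are millimetres directly. The only transform is the Y-flip y_m = 131.837 − y_svg.

Shape 1 is a cubic bezier drawn with `<path>`. Its stroke #ff0000 means cut at S742, F1388. After flipping Y the toolpath is (117.610,111.468) → (120.404,97.776) → (114.392,78.367) → (103.633,56.736) → (92.180,36.380) → (84.091,20.795) → (83.422,13.476).

Shape 2 is a regular polygon drawn with `<polygon>`. Its stroke #ff0000 means cut at S742, F1388. After flipping Y the toolpath is (52.793,95.184) → (62.693,97.273) → (71.169,91.750) → (73.258,81.850) → (67.735,73.374) → (57.835,71.285) → (49.359,76.808) → (47.270,86.708) → (52.793,95.184), returning to the start.

Shape 3 is a cubic bezier drawn with `<path>`. Its stroke #ff0000 means cut at S742, F1388. After flipping Y the toolpath is (76.415,30.019) → (85.189,28.618) → (93.772,33.079) → (102.660,41.231) → (112.349,50.909) → (123.335,59.944) → (136.113,66.168).

Shape 4 is a regular polygon drawn with `<path>`. Its stroke #ff0000 means cut at S742, F1388. After flipping Y the toolpath is (158.627,63.993) → (171.494,91.974) → (189.293,66.840) → (158.627,63.993), returning to the start.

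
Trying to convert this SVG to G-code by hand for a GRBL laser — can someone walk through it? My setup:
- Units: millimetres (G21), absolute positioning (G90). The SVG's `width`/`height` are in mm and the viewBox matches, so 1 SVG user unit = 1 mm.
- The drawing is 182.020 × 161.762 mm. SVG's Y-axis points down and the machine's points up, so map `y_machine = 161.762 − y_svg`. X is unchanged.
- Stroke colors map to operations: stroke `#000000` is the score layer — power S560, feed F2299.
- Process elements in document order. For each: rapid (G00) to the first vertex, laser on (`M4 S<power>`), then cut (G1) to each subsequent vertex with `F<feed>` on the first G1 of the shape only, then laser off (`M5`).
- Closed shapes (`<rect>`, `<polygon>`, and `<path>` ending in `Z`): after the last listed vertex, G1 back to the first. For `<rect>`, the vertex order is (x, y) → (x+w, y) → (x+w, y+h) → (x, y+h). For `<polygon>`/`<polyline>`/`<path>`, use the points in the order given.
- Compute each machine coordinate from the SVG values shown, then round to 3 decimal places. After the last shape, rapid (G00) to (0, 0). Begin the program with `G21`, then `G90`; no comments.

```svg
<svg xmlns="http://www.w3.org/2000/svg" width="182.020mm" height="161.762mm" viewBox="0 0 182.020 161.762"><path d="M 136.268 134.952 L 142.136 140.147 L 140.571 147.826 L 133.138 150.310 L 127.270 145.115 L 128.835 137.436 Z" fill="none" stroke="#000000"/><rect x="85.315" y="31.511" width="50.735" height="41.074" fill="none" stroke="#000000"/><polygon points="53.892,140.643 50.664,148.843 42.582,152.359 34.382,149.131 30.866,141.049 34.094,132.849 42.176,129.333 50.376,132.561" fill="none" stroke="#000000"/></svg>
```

G21
G90
G00 X136.268 Y26.810
M4 S560
G1 X142.136 Y21.615 F2299
G1 X140.571 Y13.936
G1 X133.138 Y11.452
G1 X127.270 Y16.647
G1 X128.835 Y24.326
G1 X136.268 Y26.810
M5
G00 X85.315 Y130.251
M4 S560
G1 X136.050 Y130.251 F2299
G1 X136.050 Y89.177
G1 X85.315 Y89.177
G1 X85.315 Y130.251
M5
G00 X53.892 Y21.119
M4 S560
G1 X50.664 Y12.919 F2299
G1 X42.582 Y9.403
G1 X34.382 Y12.631
G1 X30.866 Y20.713
G1 X34.094 Y28.913
G1 X42.176 Y32.429
G1 X50.376 Y29.201
G1 X53.892 Y21.119
M5
G00 X0.000 Y0.000

1 u = 1 mm; y_m = 161.762 − y.

[1] `<path>` regular polygon, #000000→score S560 F2299: (136.268,26.810) → (142.136,21.615) → (140.571,13.936) → (133.138,11.452) → (127.270,16.647) → (128.835,24.326) → (136.268,26.810) (closed)

[2] `<rect>` rectangle, #000000→score S560 F2299: (85.315,130.251) → (136.050,130.251) → (136.050,89.177) → (85.315,89.177) → (85.315,130.251) (closed)

[3] `<polygon>` regular polygon, #000000→score S560 F2299: (53.892,21.119) → (50.664,12.919) → (42.582,9.403) → (34.382,12.631) → (30.866,20.713) → (34.094,28.913) → (42.176,32.429) → (50.376,29.201) → (53.892,21.119) (closed)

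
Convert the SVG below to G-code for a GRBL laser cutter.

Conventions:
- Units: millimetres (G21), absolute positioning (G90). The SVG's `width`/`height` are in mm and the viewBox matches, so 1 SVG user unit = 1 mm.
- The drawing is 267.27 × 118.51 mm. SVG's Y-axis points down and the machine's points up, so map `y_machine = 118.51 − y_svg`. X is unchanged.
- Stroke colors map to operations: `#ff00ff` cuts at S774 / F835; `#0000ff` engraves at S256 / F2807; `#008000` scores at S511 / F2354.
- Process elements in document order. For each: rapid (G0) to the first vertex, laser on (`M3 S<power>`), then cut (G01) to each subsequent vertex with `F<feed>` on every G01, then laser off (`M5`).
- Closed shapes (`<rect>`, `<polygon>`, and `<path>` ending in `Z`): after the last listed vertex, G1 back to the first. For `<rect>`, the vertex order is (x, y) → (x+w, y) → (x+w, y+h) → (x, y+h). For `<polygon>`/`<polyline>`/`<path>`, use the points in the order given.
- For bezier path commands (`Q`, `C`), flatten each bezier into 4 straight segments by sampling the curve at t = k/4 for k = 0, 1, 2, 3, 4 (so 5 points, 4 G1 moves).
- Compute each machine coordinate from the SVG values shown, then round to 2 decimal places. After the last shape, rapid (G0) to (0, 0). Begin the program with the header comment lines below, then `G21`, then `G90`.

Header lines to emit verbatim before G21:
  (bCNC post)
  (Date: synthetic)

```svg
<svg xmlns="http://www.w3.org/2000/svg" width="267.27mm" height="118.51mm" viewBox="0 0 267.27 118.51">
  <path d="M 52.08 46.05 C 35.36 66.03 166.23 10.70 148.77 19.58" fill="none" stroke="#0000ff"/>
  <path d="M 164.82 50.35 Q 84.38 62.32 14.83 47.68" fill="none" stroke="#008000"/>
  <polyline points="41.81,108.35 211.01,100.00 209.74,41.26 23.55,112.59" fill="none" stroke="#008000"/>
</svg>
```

(bCNC post)
(Date: synthetic)
G21
G90
G0 X52.08 Y72.46
M3 S256
G01 X62.59 Y69.42 F2807
G01 X100.70 Y81.53 F2807
G01 X138.68 Y95.73 F2807
G01 X148.77 Y98.93 F2807
M5
G0 X164.82 Y68.16
M3 S511
G01 X125.28 Y63.84 F2354
G01 X87.10 Y62.84 F2354
G01 X50.29 Y65.17 F2354
G01 X14.83 Y70.83 F2354
M5
G0 X41.81 Y10.16
M3 S511
G01 X211.01 Y18.51 F2354
G01 X209.74 Y77.25 F2354
G01 X23.55 Y5.92 F2354
M5
G0 X0.00 Y0.00

Since the viewBox matches the mm dimensions, user units are millimetres directly. The only transform is the Y-flip y_m = 118.51 − y_svg.

Shape 1 is a cubic bezier drawn with `<path>`. Its stroke #0000ff means engrave at S256, F2807. After flipping Y the toolpath is (52.08,72.46) → (62.59,69.42) → (100.70,81.53) → (138.68,95.73) → (148.77,98.93).

Shape 2 is a quadratic bezier drawn with `<path>`. Its stroke #008000 means score at S511, F2354. After flipping Y the toolpath is (164.82,68.16) → (125.28,63.84) → (87.10,62.84) → (50.29,65.17) → (14.83,70.83).

Shape 3 is a open polyline drawn with `<polyline>`. Its stroke #008000 means score at S511, F2354. After flipping Y the toolpath is (41.81,10.16) → (211.01,18.51) → (209.74,77.25) → (23.55,5.92).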